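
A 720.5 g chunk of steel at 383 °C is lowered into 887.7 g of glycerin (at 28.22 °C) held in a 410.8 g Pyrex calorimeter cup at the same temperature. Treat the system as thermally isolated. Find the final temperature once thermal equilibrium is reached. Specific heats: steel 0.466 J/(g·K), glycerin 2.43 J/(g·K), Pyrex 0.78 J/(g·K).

T_f ≈ 70.6 °C

Heat gained plus heat lost sum to zero:
720.5·0.466·(T − 383) + 887.7·2.43·(T − 28.22) + 410.8·0.78·(T − 28.22) = 0
335.75(T − 383) + 2157.1(T − 28.22) + 320.42(T − 28.22) = 0
2813.3 T = 198509
T ≈ 70.56 °C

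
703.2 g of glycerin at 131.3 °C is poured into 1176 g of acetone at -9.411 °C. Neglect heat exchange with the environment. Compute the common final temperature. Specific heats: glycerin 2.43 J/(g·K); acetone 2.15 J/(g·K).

T_f ≈ 47.3 °C

Setting the total heat transfer to zero:
703.2·2.43·(T − 131.3) + 1176·2.15·(T − (-9.411)) = 0
1708.8(T − 131.3) + 2528.4(T − (-9.411)) = 0
4237.2 T = 200568
T ≈ 47.34 °C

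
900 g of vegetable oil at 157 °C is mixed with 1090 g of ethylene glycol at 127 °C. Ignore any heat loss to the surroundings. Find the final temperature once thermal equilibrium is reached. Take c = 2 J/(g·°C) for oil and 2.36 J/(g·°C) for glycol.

Set heat shed by the hot body equal to heat absorbed by the cold body:
900·2·(157 − T) = 1090·2.36·(T − 127)
1800(157 − T) = 2572.4(T − 127)
4372.4 T = 609295  ⇒  T ≈ 139.35 °C

T_f ≈ 139.4 °C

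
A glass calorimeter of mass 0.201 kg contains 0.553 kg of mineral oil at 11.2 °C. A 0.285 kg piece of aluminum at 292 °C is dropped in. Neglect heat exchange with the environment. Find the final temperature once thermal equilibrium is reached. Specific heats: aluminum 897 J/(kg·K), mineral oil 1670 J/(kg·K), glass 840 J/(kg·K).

T_f ≈ 64.5 °C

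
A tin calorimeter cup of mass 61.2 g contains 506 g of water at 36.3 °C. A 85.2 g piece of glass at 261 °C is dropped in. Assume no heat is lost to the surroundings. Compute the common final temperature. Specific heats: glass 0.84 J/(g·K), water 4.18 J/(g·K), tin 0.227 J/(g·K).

Net heat exchanged in the isolated system is zero:
85.2×0.84×(T − 261) + 506×4.18×(T − 36.3) + 61.2×0.227×(T − 36.3) = 0
(71.57 + 2115.1 + 13.89) T = 71.57×261 + 2115.1×36.3 + 13.89×36.3
T ≈ 43.61 °C

T_f ≈ 43.6 °C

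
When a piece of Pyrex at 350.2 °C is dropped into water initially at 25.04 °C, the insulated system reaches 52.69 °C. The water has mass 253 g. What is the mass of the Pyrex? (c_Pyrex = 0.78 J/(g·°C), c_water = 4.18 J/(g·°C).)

m ≈ 126 g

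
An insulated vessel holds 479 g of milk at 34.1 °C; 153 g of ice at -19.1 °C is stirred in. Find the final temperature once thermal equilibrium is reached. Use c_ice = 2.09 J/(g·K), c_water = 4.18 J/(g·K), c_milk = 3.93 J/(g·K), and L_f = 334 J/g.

Conservation of energy gives ΣQ = 0:
warm ice to 0 °C: 153·2.09·(0 − (-19.1)) = 6107.6; melt ice: 153·334 = 51102; meltwater 0→T: 153·4.18·T = 639.54 T; milk: 1882.5(T − 34.1)
2522 T = 64192 − 57210 = 6982.6
T ≈ 2.77 °C. Since T > 0 °C, the all-ice-melts assumption holds.

T_f ≈ 2.8 °C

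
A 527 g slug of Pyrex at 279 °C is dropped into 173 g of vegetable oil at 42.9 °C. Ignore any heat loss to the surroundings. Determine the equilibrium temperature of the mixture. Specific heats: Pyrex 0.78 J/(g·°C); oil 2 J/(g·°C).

T_f ≈ 171.1 °C

|Q_Pyrex| = |Q_oil|:
527·0.78·(279 − T) = 173·2·(T − 42.9)
411.06(279 − T) = 346(T − 42.9)
757.06 T = 129529  ⇒  T ≈ 171.09 °C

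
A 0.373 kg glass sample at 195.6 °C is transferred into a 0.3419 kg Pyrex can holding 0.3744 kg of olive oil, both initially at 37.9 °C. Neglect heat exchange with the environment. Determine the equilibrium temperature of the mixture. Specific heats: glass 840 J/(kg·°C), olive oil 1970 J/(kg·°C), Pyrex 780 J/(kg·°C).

T_f ≈ 75.4 °C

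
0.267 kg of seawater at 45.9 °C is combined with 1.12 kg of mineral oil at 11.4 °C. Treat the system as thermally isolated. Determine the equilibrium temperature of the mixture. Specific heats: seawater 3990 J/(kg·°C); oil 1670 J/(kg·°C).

T_f ≈ 23.9 °C

Let T be the final temperature. ΣQ_i = 0:
0.267×3990×(T − 45.9) + 1.12×1670×(T − 11.4) = 0
1065.3(T − 45.9) + 1870.4(T − 11.4) = 0
(1065.3 + 1870.4) T = 1065.3×45.9 + 1870.4×11.4
T = 70221/2935.7 ≈ 23.92 °C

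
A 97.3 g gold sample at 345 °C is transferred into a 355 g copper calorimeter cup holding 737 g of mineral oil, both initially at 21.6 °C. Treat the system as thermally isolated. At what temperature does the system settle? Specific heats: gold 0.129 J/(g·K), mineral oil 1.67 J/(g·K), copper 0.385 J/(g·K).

T_f ≈ 24.5 °C

Energy conservation, ΣQ = 0:
97.3×0.129×(T − 345) + 737×1.67×(T − 21.6) + 355×0.385×(T − 21.6) = 0
12.55(T − 345) + 1230.8(T − 21.6) + 136.68(T − 21.6) = 0
(12.55 + 1230.8 + 136.68) T = 12.55×345 + 1230.8×21.6 + 136.68×21.6
T ≈ 24.54 °C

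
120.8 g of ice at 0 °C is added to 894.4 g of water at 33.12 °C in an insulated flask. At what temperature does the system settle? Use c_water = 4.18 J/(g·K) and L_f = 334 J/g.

T_f ≈ 19.7 °C

Sum of m c ΔT and latent-heat terms is zero:
fusion: m_ice L_f = 120.8×334 = 40347; meltwater 0→T: 120.8×4.18×T = 504.94 T; water cools: 894.4×4.18×(T − 33.12) = 3738.6(T − 33.12)
4243.5 T = 123822 − 40347 = 83475
T ≈ 19.67 °C (positive, so assuming full melt was valid).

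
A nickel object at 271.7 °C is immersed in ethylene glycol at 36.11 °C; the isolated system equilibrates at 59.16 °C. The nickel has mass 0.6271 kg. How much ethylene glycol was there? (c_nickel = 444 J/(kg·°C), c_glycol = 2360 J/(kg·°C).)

|Q_nickel| = |Q_glycol|:
0.6271×444×(271.7 − 59.16) = m×2360×(59.16 − 36.11)
54398 m = 59178  ⇒  m ≈ 1.088 kg

m ≈ 1.09 kg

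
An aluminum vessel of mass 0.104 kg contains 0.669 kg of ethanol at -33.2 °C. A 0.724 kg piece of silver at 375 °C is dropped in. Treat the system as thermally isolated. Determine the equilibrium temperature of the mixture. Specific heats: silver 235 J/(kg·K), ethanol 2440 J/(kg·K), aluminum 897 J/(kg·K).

Taking heat into each body as positive, Σ m c ΔT = 0:
0.724·235·(T − 375) + 0.669·2440·(T − (-33.2)) + 0.104·897·(T − (-33.2)) = 0
(170.14 + 1632.4 + 93.29) T = 170.14·375 + 1632.4·(-33.2) + 93.29·(-33.2)
T = 6511 / 1895.8 = 3.43 °C

T_f ≈ 3.4 °C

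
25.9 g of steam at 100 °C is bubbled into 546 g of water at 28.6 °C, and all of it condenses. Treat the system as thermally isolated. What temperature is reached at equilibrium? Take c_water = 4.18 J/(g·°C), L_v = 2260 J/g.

Heat gained plus heat lost sum to zero:
condense steam: −25.9×2260 = −58534; condensed water 100 °C→T: 108.26(T − 100); water warms: 546×4.18×(T − 28.6) = 2282.3(T − 28.6)
2390.5 T = 58534 + 10826 + 65273 = 134633
T ≈ 56.32 °C — below 100 °C, confirming all the steam condensed.

T_f ≈ 56.3 °C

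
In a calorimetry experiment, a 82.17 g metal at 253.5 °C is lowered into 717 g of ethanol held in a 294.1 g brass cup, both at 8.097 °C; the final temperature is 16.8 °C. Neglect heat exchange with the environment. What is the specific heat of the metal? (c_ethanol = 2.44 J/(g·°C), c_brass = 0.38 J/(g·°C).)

c ≈ 0.833 J/(g·°C)

Net heat exchanged in the isolated system is zero:
82.17×c×(16.8 − 253.5) + 717×2.44×(16.8 − 8.097) + 294.1×0.38×(16.8 − 8.097) = 0
-19450 c = -16198
c = -16198/-19450 ≈ 0.8328 J/(g·°C)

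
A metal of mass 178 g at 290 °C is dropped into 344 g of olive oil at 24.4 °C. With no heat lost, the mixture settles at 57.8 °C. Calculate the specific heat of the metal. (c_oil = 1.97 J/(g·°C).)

m_s c (T_s − T_f) = m_oil c_oil (T_f − T_0):
178×c×(290 − 57.8) = 344×1.97×(57.8 − 24.4)
41332 c = 22635  ⇒  c ≈ 0.5476 J/(g·°C)

c ≈ 0.548 J/(g·°C)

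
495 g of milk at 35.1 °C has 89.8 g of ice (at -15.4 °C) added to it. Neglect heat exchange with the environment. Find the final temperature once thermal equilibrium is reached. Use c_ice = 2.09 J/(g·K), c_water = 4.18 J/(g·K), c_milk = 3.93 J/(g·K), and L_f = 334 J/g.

T_f ≈ 15.3 °C

Heat gained plus heat lost sum to zero:
warm ice to 0 °C: 89.8×2.09×(0 − (-15.4)) = 2890.3; latent heat to melt: 89.8×334 = 29993; meltwater 0→T: 89.8×4.18×T = 375.36 T; milk: 1945.4(T − 35.1)
2320.7 T = 68282 − 32884 = 35398
T ≈ 15.25 °C — above 0 °C, consistent with complete melting.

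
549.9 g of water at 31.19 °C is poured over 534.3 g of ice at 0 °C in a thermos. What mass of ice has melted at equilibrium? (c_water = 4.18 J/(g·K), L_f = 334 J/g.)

Cooling the water to 0 °C releases 549.9×4.18×31.19 = 71693 J.
Melting all 534.3 g of ice would need 534.3×334 = 178456 J.
Since 71693 < 178456 J, not all the ice melts; equilibrium is at 0 °C.
m_melt = 71693 / L_f = 214.6 g.

m_melted ≈ 215 g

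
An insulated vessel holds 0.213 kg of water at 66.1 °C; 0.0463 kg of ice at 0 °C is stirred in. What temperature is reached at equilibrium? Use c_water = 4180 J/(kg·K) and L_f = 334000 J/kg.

Conservation of energy gives ΣQ = 0:
melt ice: 0.0463×334000 = 15464
  meltwater 0→T: 0.0463×4180×T = 193.53 T
  water cools: 0.213×4180×(T − 66.1) = 890.34(T − 66.1)
1083.9 T = 58851 − 15464 = 43387
T ≈ 40.03 °C — above 0 °C, consistent with complete melting.

T_f ≈ 40.0 °C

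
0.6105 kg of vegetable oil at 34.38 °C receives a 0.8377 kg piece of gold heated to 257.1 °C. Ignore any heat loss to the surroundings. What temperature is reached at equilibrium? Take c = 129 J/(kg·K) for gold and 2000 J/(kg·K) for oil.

Setting the total heat transfer to zero:
0.8377*129*(T − 257.1) + 0.6105*2000*(T − 34.38) = 0
108.06(T − 257.1) + 1221(T − 34.38) = 0
(108.06 + 1221) T = 108.06*257.1 + 1221*34.38
T ≈ 52.49 °C

T_f ≈ 52.5 °C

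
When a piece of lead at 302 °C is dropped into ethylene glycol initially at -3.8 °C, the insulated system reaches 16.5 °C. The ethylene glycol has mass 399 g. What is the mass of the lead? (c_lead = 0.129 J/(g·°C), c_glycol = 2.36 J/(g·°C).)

m ≈ 519 g

Heat gained plus heat lost sum to zero:
m·0.129·(16.5 − 302) + 399·2.36·(16.5 − (-3.8)) = 0
-36.83 m = -19115
m = -19115/-36.83 ≈ 519 g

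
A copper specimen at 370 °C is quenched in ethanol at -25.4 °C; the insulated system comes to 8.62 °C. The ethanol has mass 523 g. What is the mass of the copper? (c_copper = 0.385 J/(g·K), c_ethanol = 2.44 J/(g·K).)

Energy conservation, ΣQ = 0:
m×0.385×(8.62 − 370) + 523×2.44×(8.62 − (-25.4)) = 0
-139.13 m = -43414
m = -43414/-139.13 ≈ 312 g

m ≈ 312 g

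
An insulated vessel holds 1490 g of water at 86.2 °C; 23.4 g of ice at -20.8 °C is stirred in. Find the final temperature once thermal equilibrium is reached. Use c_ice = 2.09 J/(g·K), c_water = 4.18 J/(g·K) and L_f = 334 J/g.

Sum of m c ΔT and latent-heat terms is zero:
ice -20.8→0 °C: 23.4·2.09·20.8 = 1017.2; fusion: m_ice L_f = 23.4·334 = 7815.6; meltwater 0→T: 23.4·4.18·T = 97.81 T; water cools: 1490·4.18·(T − 86.2) = 6228.2(T − 86.2)
6326 T = 536871 − 8832.8 = 528038
T ≈ 83.47 °C (positive, so assuming full melt was valid).

T_f ≈ 83.5 °C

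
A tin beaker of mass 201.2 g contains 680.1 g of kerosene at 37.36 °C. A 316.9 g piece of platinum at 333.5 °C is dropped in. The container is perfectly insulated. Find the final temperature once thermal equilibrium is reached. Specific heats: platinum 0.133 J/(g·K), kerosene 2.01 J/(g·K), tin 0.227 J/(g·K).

T_f ≈ 45.9 °C

Setting the total heat transfer to zero:
316.9×0.133×(T − 333.5) + 680.1×2.01×(T − 37.36) + 201.2×0.227×(T − 37.36) = 0
42.15(T − 333.5) + 1367(T − 37.36) + 45.67(T − 37.36) = 0
(42.15 + 1367 + 45.67) T = 42.15×333.5 + 1367×37.36 + 45.67×37.36
T ≈ 45.94 °C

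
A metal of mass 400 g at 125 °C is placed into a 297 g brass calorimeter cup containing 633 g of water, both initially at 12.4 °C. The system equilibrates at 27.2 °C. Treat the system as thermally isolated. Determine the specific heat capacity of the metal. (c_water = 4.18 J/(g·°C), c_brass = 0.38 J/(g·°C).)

c ≈ 1.04 J/(g·°C)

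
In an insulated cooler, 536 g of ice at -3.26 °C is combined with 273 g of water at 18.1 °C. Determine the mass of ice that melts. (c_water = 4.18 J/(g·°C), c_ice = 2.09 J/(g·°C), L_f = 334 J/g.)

Heat available from the water dropping to 0 °C: 273×4.18×18.1 = 20655 J.
Warming the ice to 0 °C takes 536×2.09×3.26 = 3652 J, leaving 17003 J for melting.
Fully melting the ice requires m_ice L_f = 536×334 = 179024 J.
17003 J < 179024 J, so only part of the ice melts and the system sits at 0 °C.
Mass melted = 17003/334 ≈ 50.91 g.

m_melted ≈ 50.9 g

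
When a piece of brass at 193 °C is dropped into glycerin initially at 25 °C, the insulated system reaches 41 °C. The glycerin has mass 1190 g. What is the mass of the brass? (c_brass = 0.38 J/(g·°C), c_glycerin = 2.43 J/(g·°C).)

m ≈ 801 g

Heat lost by the brass = heat gained by the glycerin:
m×0.38×(193 − 41) = 1190×2.43×(41 − 25)
57.76 m = 46267  ⇒  m ≈ 801 g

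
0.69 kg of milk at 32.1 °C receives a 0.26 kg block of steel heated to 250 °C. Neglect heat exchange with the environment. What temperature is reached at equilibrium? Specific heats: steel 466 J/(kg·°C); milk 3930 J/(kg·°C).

Energy conservation, ΣQ = 0:
0.26·466·(T − 250) + 0.69·3930·(T − 32.1) = 0
(121.16 + 2711.7) T = 121.16·250 + 2711.7·32.1
T ≈ 41.42 °C

T_f ≈ 41.4 °C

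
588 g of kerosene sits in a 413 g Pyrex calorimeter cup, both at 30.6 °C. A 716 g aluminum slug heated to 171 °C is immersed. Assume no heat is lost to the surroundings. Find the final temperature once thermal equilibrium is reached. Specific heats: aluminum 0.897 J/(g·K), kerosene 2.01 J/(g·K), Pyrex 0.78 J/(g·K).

With ΣQ=0 the equilibrium temperature is the m·c-weighted mean:
T_f = (642.25·171 + 1181.9·30.6 + 322.14·30.6) / (642.25 + 1181.9 + 322.14)
    = 155848 / 2146.3 ≈ 72.61 °C

T_f ≈ 72.6 °C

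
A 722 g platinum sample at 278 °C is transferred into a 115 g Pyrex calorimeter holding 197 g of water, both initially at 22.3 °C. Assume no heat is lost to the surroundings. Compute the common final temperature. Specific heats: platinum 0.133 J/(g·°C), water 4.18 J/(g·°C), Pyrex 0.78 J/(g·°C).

T_f ≈ 46.6 °C

Net heat exchanged in the isolated system is zero:
722×0.133×(T − 278) + 197×4.18×(T − 22.3) + 115×0.78×(T − 22.3) = 0
96.03(T − 278) + 823.46(T − 22.3) + 89.7(T − 22.3) = 0
(96.03 + 823.46 + 89.7) T = 96.03×278 + 823.46×22.3 + 89.7×22.3
T ≈ 46.63 °C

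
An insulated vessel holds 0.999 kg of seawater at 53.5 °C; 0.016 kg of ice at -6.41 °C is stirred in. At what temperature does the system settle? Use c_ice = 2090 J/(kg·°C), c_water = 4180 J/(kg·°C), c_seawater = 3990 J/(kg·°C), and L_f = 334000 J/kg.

T_f ≈ 51.2 °C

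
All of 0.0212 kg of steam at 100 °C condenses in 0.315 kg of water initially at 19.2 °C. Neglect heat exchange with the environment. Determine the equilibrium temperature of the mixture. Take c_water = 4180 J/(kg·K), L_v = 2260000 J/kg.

T_f ≈ 58.4 °C

Setting the total heat transfer to zero:
steam→water at 100 °C releases m L_v = 0.0212×2260000 = 47912; condensed water 100 °C→T: 88.62(T − 100); water warms: 0.315×4180×(T − 19.2) = 1316.7(T − 19.2)
1405.3 T = 47912 + 8861.6 + 25281 = 82054
T ≈ 58.39 °C, under the boiling point, so the assumption holds.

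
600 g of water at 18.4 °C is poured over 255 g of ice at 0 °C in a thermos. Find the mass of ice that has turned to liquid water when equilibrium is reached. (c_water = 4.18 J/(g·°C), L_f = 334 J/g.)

Heat available from the water dropping to 0 °C: 600·4.18·18.4 = 46147 J.
Fully melting the ice requires m_ice L_f = 255·334 = 85170 J.
Since 46147 < 85170 J, not all the ice melts; equilibrium is at 0 °C.
Mass melted = 46147/334 ≈ 138.2 g.

m_melted ≈ 138 g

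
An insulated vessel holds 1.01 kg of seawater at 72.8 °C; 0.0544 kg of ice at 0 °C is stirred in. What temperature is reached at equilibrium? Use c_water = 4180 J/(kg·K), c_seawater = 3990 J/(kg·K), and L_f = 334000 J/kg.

T_f ≈ 64.6 °C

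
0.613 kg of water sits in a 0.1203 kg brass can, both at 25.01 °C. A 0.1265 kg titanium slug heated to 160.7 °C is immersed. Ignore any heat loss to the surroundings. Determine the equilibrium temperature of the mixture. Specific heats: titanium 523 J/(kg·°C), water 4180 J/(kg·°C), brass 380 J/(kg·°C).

With ΣQ=0 the equilibrium temperature is the m·c-weighted mean:
T_f = (66.16×160.7 + 2562.3×25.01 + 45.71×25.01) / (66.16 + 2562.3 + 45.71)
    = 75859 / 2674.2 ≈ 28.37 °C

T_f ≈ 28.4 °C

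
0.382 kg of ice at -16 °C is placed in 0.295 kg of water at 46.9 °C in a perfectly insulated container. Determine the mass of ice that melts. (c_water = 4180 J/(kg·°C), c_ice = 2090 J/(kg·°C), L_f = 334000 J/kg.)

Cooling the water to 0 °C releases 0.295·4180·46.9 = 57832 J.
Of that, 0.382·2090·16 = 12774 J goes to bring the ice to 0 °C, leaving 45058 J.
Fully melting the ice requires m_ice L_f = 0.382·334000 = 127588 J.
That's not enough to melt it all — equilibrium is at 0 °C with ice remaining.
Mass melted = 45058/334000 ≈ 0.1349 kg.

m_melted ≈ 0.135 kg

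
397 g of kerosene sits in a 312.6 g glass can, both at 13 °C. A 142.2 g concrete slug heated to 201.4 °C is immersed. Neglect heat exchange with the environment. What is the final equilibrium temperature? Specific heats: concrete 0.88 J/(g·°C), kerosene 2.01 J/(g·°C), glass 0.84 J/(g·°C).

Let T be the final temperature. ΣQ_i = 0:
142.2·0.88·(T − 201.4) + 397·2.01·(T − 13) + 312.6·0.84·(T − 13) = 0
(125.14 + 797.97 + 262.58) T = 125.14·201.4 + 797.97·13 + 262.58·13
T = 38990/1185.7 ≈ 32.88 °C

T_f ≈ 32.9 °C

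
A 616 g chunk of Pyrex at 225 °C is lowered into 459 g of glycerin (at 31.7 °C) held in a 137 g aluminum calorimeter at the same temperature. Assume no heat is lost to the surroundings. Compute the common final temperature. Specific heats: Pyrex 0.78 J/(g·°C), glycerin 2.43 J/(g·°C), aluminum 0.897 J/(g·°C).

Heat gained plus heat lost sum to zero:
616*0.78*(T − 225) + 459*2.43*(T − 31.7) + 137*0.897*(T − 31.7) = 0
(480.48 + 1115.4 + 122.89) T = 480.48*225 + 1115.4*31.7 + 122.89*31.7
T = 147361 / 1718.7 = 85.7 °C

T_f ≈ 85.7 °C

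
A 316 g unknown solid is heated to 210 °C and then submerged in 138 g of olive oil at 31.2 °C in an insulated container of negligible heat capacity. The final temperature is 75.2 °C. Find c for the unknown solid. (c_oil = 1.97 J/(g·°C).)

c ≈ 0.281 J/(g·°C)

Net heat exchanged in the isolated system is zero:
316·c·(75.2 − 210) + 138·1.97·(75.2 − 31.2) = 0
-42597 c = -11962
c = -11962/-42597 ≈ 0.2808 J/(g·°C)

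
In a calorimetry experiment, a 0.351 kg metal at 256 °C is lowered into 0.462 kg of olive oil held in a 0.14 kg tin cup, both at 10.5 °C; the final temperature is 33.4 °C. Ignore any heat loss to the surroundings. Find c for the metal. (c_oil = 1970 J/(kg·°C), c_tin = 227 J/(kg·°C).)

c ≈ 276 J/(kg·°C)

Let T be the final temperature. ΣQ_i = 0:
0.351·c·(33.4 − 256) + 0.462·1970·(33.4 − 10.5) + 0.14·227·(33.4 − 10.5) = 0
-78.13 c = -21570
c = -21570/-78.13 ≈ 276.1 J/(kg·°C)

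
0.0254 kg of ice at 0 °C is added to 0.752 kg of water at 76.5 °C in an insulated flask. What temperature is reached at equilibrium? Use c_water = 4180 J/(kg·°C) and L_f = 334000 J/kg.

Energy conservation, ΣQ = 0:
melt ice: 0.0254×334000 = 8483.6; warm the meltwater: 106.17 T; water cools: 0.752×4180×(T − 76.5) = 3143.4(T − 76.5)
3249.5 T = 240467 − 8483.6 = 231983
T ≈ 71.39 °C — above 0 °C, consistent with complete melting.

T_f ≈ 71.4 °C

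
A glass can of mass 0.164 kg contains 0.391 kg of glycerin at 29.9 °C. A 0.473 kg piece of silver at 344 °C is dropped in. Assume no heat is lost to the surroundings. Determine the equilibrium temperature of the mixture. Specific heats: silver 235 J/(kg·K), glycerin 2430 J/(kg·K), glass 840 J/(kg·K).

T_f ≈ 59.0 °C

Conservation of energy gives ΣQ = 0:
0.473·235·(T − 344) + 0.391·2430·(T − 29.9) + 0.164·840·(T − 29.9) = 0
(111.16 + 950.13 + 137.76) T = 111.16·344 + 950.13·29.9 + 137.76·29.9
T = 70765 / 1199 = 59 °C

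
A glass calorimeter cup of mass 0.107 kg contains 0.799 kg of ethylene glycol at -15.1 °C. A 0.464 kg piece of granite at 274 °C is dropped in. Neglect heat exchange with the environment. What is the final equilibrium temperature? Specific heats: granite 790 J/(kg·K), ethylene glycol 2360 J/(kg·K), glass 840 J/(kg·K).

Setting the total heat transfer to zero:
0.464·790·(T − 274) + 0.799·2360·(T − (-15.1)) + 0.107·840·(T − (-15.1)) = 0
(366.56 + 1885.6 + 89.88) T = 366.56·274 + 1885.6·(-15.1) + 89.88·(-15.1)
T = 70607 / 2342.1 = 30.1 °C

T_f ≈ 30.1 °C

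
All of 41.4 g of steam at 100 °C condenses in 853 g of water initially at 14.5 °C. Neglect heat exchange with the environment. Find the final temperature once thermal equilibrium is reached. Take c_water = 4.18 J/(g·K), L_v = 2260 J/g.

T_f ≈ 43.5 °C

Sum of m c ΔT and latent-heat terms is zero:
latent heat released on condensation: 41.4·2260 = 93564
  condensate cools 100→T: 41.4·4.18·(T − 100) = 173.05(T − 100)
  original water: 3565.5(T − 14.5)
3738.6 T = 93564 + 17305 + 51700 = 162570
T ≈ 43.48 °C, under the boiling point, so the assumption holds.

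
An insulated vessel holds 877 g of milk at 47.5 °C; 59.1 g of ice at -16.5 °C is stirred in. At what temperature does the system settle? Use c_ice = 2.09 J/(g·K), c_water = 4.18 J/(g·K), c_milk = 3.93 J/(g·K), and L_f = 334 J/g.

T_f ≈ 38.4 °C

Conservation of energy gives ΣQ = 0:
warm ice to 0 °C: 59.1·2.09·(0 − (-16.5)) = 2038.1; fusion: m_ice L_f = 59.1·334 = 19739; meltwater 0→T: 59.1·4.18·T = 247.04 T; milk cools: 877·3.93·(T − 47.5) = 3446.6(T − 47.5)
3693.6 T = 163714 − 21777 = 141937
T ≈ 38.43 °C (positive, so assuming full melt was valid).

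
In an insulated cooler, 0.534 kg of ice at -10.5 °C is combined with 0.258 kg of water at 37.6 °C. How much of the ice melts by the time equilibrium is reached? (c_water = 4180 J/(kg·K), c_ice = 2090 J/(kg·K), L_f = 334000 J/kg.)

m_melted ≈ 0.0863 kg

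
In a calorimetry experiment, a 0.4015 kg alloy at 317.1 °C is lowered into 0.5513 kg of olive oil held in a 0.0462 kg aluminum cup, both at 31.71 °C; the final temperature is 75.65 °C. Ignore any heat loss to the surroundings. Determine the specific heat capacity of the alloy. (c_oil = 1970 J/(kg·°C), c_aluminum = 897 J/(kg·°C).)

c ≈ 511 J/(kg·°C)

Net heat exchanged in the isolated system is zero:
0.4015·c·(75.65 − 317.1) + 0.5513·1970·(75.65 − 31.71) + 0.0462·897·(75.65 − 31.71) = 0
-96.94 c = -49542
c = -49542/-96.94 ≈ 511.1 J/(kg·°C)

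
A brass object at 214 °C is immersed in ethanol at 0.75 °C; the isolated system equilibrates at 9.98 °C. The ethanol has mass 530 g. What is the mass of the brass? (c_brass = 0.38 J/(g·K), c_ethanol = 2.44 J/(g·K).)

m ≈ 154 g

|Q_brass| = |Q_ethanol|:
m×0.38×(214 − 9.98) = 530×2.44×(9.98 − 0.75)
77.53 m = 11936  ⇒  m ≈ 154 g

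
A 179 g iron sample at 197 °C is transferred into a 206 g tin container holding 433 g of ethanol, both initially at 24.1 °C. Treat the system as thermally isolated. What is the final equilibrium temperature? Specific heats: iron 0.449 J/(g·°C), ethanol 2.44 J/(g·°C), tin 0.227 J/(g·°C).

T_f ≈ 35.8 °C

Energy conservation, ΣQ = 0:
179×0.449×(T − 197) + 433×2.44×(T − 24.1) + 206×0.227×(T − 24.1) = 0
1183.7 T = 42422
T ≈ 35.84 °C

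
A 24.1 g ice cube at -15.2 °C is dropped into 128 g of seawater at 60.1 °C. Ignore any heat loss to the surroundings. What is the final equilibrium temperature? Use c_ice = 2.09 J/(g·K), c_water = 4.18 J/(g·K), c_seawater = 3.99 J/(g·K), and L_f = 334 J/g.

T_f ≈ 35.8 °C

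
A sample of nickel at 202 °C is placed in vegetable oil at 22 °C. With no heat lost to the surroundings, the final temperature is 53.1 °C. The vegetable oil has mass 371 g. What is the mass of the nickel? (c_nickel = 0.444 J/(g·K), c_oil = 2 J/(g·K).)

m ≈ 349 g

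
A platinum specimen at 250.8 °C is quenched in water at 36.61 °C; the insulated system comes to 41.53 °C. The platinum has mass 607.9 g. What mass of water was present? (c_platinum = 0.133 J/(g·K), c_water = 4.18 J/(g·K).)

m ≈ 823 g

Energy conservation, ΣQ = 0:
607.9×0.133×(41.53 − 250.8) + m×4.18×(41.53 − 36.61) = 0
20.57 m = 16920
m = 16920/20.57 ≈ 822.7 g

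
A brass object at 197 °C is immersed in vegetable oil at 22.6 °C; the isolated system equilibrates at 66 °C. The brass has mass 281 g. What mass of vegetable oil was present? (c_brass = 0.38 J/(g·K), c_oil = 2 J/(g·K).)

Net heat exchanged in the isolated system is zero:
281×0.38×(66 − 197) + m×2×(66 − 22.6) = 0
86.8 m = 13988
m = 13988/86.8 ≈ 161.2 g

m ≈ 161 g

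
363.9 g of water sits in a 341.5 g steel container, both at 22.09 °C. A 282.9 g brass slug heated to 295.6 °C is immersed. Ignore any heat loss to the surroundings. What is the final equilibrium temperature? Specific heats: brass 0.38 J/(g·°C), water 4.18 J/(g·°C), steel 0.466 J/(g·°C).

Setting the total heat transfer to zero:
282.9·0.38·(T − 295.6) + 363.9·4.18·(T − 22.09) + 341.5·0.466·(T − 22.09) = 0
107.5(T − 295.6) + 1521.1(T − 22.09) + 159.14(T − 22.09) = 0
1787.7 T = 68894
T = 68894/1787.7 ≈ 38.54 °C

T_f ≈ 38.5 °C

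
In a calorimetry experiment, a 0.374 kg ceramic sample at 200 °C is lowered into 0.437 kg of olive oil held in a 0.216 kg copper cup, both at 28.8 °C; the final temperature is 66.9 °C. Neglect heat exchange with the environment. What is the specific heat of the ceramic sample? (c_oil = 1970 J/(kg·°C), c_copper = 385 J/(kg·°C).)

Let T be the final temperature. ΣQ_i = 0:
0.374×c×(66.9 − 200) + 0.437×1970×(66.9 − 28.8) + 0.216×385×(66.9 − 28.8) = 0
-49.78 c = -35968
c = -35968/-49.78 ≈ 722.6 J/(kg·°C)

c ≈ 723 J/(kg·°C)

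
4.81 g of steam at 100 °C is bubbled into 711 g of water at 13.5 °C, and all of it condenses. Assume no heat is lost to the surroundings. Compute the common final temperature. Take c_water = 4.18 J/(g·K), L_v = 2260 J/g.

T_f ≈ 17.7 °C

Conservation of energy gives ΣQ = 0:
steam→water at 100 °C releases m L_v = 4.81×2260 = 10871; condensed water 100 °C→T: 20.11(T − 100); water warms: 711×4.18×(T − 13.5) = 2972(T − 13.5)
2992.1 T = 10871 + 2010.6 + 40122 = 53003
T ≈ 17.71 °C (< 100 °C, so full condensation is consistent).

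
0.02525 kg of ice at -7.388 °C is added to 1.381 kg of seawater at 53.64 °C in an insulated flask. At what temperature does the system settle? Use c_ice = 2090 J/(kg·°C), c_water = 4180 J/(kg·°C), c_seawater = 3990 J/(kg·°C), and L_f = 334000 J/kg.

Energy balance with sensible and latent terms:
warm ice to 0 °C: 0.02525×2090×(0 − (-7.388)) = 389.88; latent heat to melt: 0.02525×334000 = 8433.5; meltwater 0→T: 0.02525×4180×T = 105.55 T; seawater: 5510.2(T − 53.64)
5615.7 T = 295567 − 8823.4 = 286743
T ≈ 51.06 °C. Since T > 0 °C, the all-ice-melts assumption holds.

T_f ≈ 51.1 °C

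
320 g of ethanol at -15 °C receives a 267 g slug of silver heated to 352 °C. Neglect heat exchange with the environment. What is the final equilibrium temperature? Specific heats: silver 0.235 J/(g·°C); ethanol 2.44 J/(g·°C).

T_f ≈ 12.3 °C

Let T be the final temperature. ΣQ_i = 0:
267×0.235×(T − 352) + 320×2.44×(T − (-15)) = 0
843.54 T = 10374
T ≈ 12.30 °C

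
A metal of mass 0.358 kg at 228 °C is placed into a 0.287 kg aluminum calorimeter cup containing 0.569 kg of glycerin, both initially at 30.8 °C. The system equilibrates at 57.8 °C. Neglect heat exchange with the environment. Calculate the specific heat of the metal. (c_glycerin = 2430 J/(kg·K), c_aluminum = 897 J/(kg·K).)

c ≈ 727 J/(kg·K)

Heat gained plus heat lost sum to zero:
0.358·c·(57.8 − 228) + 0.569·2430·(57.8 − 30.8) + 0.287·897·(57.8 − 30.8) = 0
-60.93 c = -44283
c = -44283/-60.93 ≈ 726.8 J/(kg·K)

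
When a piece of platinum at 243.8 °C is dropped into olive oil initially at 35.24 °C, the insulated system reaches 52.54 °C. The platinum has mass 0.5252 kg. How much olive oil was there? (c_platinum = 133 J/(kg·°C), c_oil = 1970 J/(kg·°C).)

Heat lost by the platinum = heat gained by the oil:
0.5252·133·(243.8 − 52.54) = m·1970·(52.54 − 35.24)
34081 m = 13360  ⇒  m ≈ 0.392 kg

m ≈ 0.392 kg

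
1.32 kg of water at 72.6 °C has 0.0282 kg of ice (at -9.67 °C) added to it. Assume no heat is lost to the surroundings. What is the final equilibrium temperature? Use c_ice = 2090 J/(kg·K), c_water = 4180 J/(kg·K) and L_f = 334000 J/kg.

Heat gained plus heat lost sum to zero:
ice -9.67→0 °C: 0.0282·2090·9.67 = 569.93; fusion: m_ice L_f = 0.0282·334000 = 9418.8; warm the meltwater: 117.88 T; water: 5517.6(T − 72.6)
5635.5 T = 400578 − 9988.7 = 390589
T ≈ 69.31 °C (positive, so assuming full melt was valid).

T_f ≈ 69.3 °C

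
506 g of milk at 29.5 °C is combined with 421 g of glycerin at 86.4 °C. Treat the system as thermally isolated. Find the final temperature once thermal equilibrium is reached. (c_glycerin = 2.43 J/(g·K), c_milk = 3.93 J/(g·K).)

T_f ≈ 48.8 °C

|Q_glycerin| = |Q_milk|:
421×2.43×(86.4 − T) = 506×3.93×(T − 29.5)
1023(86.4 − T) = 1988.6(T − 29.5)
3011.6 T = 147053  ⇒  T ≈ 48.83 °C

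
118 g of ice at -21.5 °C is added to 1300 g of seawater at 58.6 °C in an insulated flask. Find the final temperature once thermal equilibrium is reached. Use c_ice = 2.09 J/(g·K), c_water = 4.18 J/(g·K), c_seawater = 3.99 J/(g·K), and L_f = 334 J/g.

Taking heat into each body as positive, Σ m c ΔT = 0:
ice -21.5→0 °C: 118×2.09×21.5 = 5302.3
  fusion: m_ice L_f = 118×334 = 39412
  meltwater 0→T: 118×4.18×T = 493.24 T
  seawater cools: 1300×3.99×(T − 58.6) = 5187(T − 58.6)
5680.2 T = 303958 − 44714 = 259244
T ≈ 45.64 °C (positive, so assuming full melt was valid).

T_f ≈ 45.6 °C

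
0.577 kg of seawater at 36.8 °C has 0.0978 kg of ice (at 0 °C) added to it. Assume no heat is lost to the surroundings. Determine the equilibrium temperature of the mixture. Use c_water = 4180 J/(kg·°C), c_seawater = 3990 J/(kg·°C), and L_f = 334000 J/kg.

T_f ≈ 19.2 °C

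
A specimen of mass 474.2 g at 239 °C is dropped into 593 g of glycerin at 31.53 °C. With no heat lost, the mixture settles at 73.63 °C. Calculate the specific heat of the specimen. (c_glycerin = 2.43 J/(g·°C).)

Heat lost by the specimen = heat gained by the glycerin:
474.2×c×(239 − 73.63) = 593×2.43×(73.63 − 31.53)
78418 c = 60666  ⇒  c ≈ 0.7736 J/(g·°C)

c ≈ 0.774 J/(g·°C)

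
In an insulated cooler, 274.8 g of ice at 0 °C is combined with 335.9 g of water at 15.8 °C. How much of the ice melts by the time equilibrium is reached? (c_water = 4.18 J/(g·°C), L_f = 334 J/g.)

Heat available from the water dropping to 0 °C: 335.9·4.18·15.8 = 22184 J.
To melt every bit of ice: 274.8·334 = 91783 J.
22184 J < 91783 J, so only part of the ice melts and the system sits at 0 °C.
Mass melted = 22184/334 ≈ 66.42 g.

m_melted ≈ 66.4 g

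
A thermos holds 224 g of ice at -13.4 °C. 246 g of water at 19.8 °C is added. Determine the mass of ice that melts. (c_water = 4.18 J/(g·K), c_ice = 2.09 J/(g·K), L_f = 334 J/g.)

m_melted ≈ 42.2 g

Cooling the water to 0 °C releases 246·4.18·19.8 = 20360 J.
Warming the ice to 0 °C takes 224·2.09·13.4 = 6273.3 J, leaving 14087 J for melting.
To melt every bit of ice: 224·334 = 74816 J.
That's not enough to melt it all — equilibrium is at 0 °C with ice remaining.
m_melted·334 = 14087  ⇒  m_melted ≈ 42.18 g.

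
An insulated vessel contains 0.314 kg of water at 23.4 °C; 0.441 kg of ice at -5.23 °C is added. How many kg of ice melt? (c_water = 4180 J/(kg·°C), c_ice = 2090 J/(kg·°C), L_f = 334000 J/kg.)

Heat available from the water dropping to 0 °C: 0.314·4180·23.4 = 30713 J.
Warming the ice to 0 °C takes 0.441·2090·5.23 = 4820.4 J, leaving 25893 J for melting.
Fully melting the ice requires m_ice L_f = 0.441·334000 = 147294 J.
25893 J < 147294 J, so only part of the ice melts and the system sits at 0 °C.
m_melted·334000 = 25893  ⇒  m_melted ≈ 0.07752 kg.

m_melted ≈ 0.0775 kg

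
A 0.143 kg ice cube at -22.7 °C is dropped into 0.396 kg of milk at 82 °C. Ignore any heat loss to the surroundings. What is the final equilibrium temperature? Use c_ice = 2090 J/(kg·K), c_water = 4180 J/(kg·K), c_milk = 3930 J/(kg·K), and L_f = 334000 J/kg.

T_f ≈ 33.9 °C

Conservation of energy gives ΣQ = 0:
warm ice to 0 °C: 0.143·2090·(0 − (-22.7)) = 6784.3
  melt ice: 0.143·334000 = 47762
  meltwater 0→T: 0.143·4180·T = 597.74 T
  milk: 1556.3(T − 82)
2154 T = 127615 − 54546 = 73069
T ≈ 33.92 °C. Since T > 0 °C, the all-ice-melts assumption holds.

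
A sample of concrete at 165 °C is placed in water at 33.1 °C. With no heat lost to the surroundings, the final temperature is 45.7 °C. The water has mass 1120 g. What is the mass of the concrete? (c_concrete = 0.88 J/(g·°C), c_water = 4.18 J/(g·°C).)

m ≈ 562 g

Let T be the final temperature. ΣQ_i = 0:
m×0.88×(45.7 − 165) + 1120×4.18×(45.7 − 33.1) = 0
-104.98 m = -58988
m = -58988/-104.98 ≈ 561.9 g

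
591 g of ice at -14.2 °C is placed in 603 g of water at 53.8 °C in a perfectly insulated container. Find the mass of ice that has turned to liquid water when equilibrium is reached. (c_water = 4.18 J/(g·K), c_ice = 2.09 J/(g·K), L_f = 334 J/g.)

m_melted ≈ 353 g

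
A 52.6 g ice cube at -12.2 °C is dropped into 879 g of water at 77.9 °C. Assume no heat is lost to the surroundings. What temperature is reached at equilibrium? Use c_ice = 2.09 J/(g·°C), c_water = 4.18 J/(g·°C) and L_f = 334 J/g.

T_f ≈ 68.6 °C

Let T be the final temperature. ΣQ_i = 0:
ice -12.2→0 °C: 52.6·2.09·12.2 = 1341.2; fusion: m_ice L_f = 52.6·334 = 17568; warm the meltwater: 219.87 T; water: 3674.2(T − 77.9)
3894.1 T = 286222 − 18910 = 267312
T ≈ 68.65 °C. Since T > 0 °C, the all-ice-melts assumption holds.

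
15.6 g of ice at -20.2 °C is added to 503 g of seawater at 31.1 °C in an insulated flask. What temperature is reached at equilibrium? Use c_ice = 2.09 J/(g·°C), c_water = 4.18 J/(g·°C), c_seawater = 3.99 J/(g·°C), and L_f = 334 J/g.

T_f ≈ 27.3 °C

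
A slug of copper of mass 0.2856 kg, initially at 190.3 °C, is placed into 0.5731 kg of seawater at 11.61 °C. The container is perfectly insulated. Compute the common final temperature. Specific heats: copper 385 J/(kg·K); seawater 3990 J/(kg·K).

T_f ≈ 19.8 °C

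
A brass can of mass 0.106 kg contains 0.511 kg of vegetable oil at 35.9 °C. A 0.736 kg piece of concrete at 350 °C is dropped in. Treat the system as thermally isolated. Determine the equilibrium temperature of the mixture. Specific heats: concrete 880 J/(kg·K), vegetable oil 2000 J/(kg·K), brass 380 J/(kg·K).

T_f ≈ 154.9 °C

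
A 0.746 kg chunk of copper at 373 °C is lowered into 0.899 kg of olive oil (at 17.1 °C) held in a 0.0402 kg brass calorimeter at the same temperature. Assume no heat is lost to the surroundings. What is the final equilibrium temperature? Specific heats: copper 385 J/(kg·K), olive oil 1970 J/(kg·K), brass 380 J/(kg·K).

T_f ≈ 66.4 °C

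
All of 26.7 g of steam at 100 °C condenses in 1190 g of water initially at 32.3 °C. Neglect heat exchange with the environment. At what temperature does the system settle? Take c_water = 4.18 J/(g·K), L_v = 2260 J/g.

T_f ≈ 45.7 °C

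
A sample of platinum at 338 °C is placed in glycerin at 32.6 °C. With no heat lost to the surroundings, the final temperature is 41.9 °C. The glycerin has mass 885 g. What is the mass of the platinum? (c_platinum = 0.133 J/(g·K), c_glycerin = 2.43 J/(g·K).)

Heat lost by the platinum = heat gained by the glycerin:
m·0.133·(338 − 41.9) = 885·2.43·(41.9 − 32.6)
39.38 m = 20000  ⇒  m ≈ 507.9 g

m ≈ 508 g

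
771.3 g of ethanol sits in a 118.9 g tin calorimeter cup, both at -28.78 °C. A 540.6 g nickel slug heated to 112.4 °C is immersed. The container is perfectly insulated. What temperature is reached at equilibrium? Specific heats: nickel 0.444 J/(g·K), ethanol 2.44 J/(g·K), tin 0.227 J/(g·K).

Let T be the final temperature. ΣQ_i = 0:
540.6×0.444×(T − 112.4) + 771.3×2.44×(T − (-28.78)) + 118.9×0.227×(T − (-28.78)) = 0
240.03(T − 112.4) + 1882(T − (-28.78)) + 26.99(T − (-28.78)) = 0
(240.03 + 1882 + 26.99) T = 240.03×112.4 + 1882×(-28.78) + 26.99×(-28.78)
T ≈ -13.01 °C

T_f ≈ -13.0 °C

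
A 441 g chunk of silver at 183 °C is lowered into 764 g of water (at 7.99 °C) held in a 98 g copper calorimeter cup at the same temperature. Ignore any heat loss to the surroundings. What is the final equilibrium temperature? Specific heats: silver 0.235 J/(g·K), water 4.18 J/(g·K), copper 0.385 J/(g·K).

T_f ≈ 13.4 °C

Energy conservation, ΣQ = 0:
441×0.235×(T − 183) + 764×4.18×(T − 7.99) + 98×0.385×(T − 7.99) = 0
103.63(T − 183) + 3193.5(T − 7.99) + 37.73(T − 7.99) = 0
(103.63 + 3193.5 + 37.73) T = 103.63×183 + 3193.5×7.99 + 37.73×7.99
T = 44783/3334.9 ≈ 13.43 °C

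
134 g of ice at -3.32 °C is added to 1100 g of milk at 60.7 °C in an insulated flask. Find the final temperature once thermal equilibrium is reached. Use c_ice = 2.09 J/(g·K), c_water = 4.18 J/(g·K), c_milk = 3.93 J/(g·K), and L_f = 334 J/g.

T_f ≈ 44.4 °C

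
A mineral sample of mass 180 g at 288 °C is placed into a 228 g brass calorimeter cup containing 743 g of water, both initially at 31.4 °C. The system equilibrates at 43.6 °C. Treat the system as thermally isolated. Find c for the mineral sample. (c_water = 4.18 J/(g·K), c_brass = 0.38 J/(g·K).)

Heat gained plus heat lost sum to zero:
180·c·(43.6 − 288) + 743·4.18·(43.6 − 31.4) + 228·0.38·(43.6 − 31.4) = 0
-43992 c = -38947
c = -38947/-43992 ≈ 0.8853 J/(g·K)

c ≈ 0.885 J/(g·K)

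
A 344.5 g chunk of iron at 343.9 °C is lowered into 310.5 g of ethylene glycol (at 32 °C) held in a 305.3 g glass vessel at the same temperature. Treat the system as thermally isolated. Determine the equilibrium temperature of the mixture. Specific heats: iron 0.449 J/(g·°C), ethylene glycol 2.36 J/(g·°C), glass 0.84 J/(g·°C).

T_f ≈ 74.2 °C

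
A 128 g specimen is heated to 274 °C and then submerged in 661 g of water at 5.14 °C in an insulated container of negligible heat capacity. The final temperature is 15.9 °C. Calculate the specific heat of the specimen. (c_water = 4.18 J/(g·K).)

c ≈ 0.9 J/(g·K)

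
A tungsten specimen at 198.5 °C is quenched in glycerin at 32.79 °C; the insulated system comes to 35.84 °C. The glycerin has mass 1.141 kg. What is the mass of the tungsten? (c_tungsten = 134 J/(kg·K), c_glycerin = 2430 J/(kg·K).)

m ≈ 0.388 kg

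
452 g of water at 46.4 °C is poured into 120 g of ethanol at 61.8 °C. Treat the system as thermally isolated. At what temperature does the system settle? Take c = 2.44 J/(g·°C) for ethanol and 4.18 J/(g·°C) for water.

T_f ≈ 48.5 °C

Energy conservation, ΣQ = 0:
120·2.44·(T − 61.8) + 452·4.18·(T − 46.4) = 0
292.8(T − 61.8) + 1889.4(T − 46.4) = 0
(292.8 + 1889.4) T = 292.8·61.8 + 1889.4·46.4
T = 105761/2182.2 ≈ 48.47 °C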